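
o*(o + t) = o^2 + o*t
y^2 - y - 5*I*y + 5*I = (y - 1)*(y - 5*I)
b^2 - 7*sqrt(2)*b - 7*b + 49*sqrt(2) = (b - 7)*(b - 7*sqrt(2))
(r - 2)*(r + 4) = r^2 + 2*r - 8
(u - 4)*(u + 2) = u^2 - 2*u - 8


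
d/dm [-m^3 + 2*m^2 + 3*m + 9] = -3*m^2 + 4*m + 3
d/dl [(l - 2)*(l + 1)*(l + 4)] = 3*l^2 + 6*l - 6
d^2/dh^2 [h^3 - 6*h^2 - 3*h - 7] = 6*h - 12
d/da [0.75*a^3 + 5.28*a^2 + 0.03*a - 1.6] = 2.25*a^2 + 10.56*a + 0.03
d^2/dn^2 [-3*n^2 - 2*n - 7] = -6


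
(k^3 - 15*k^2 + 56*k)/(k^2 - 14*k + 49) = k*(k - 8)/(k - 7)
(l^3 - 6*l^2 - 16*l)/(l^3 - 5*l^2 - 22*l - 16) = l/(l + 1)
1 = 1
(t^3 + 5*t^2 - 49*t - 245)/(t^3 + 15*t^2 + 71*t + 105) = (t - 7)/(t + 3)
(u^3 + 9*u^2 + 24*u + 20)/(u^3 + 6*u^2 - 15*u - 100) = (u^2 + 4*u + 4)/(u^2 + u - 20)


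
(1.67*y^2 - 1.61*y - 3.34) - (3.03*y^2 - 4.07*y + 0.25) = -1.36*y^2 + 2.46*y - 3.59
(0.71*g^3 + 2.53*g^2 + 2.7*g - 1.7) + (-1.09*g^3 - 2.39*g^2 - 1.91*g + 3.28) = -0.38*g^3 + 0.14*g^2 + 0.79*g + 1.58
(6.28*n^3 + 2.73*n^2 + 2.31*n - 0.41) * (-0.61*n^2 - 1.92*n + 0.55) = -3.8308*n^5 - 13.7229*n^4 - 3.1967*n^3 - 2.6836*n^2 + 2.0577*n - 0.2255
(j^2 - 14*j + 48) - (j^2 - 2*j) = 48 - 12*j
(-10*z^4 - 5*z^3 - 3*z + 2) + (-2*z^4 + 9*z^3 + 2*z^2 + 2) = -12*z^4 + 4*z^3 + 2*z^2 - 3*z + 4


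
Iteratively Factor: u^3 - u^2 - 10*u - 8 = (u - 4)*(u^2 + 3*u + 2) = (u - 4)*(u + 2)*(u + 1)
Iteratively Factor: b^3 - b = (b)*(b^2 - 1) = b*(b + 1)*(b - 1)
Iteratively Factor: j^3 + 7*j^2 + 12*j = (j)*(j^2 + 7*j + 12) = j*(j + 4)*(j + 3)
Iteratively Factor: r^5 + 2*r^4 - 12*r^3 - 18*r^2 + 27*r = (r - 3)*(r^4 + 5*r^3 + 3*r^2 - 9*r) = (r - 3)*(r + 3)*(r^3 + 2*r^2 - 3*r) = r*(r - 3)*(r + 3)*(r^2 + 2*r - 3) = r*(r - 3)*(r + 3)^2*(r - 1)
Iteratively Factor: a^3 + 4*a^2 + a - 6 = (a + 3)*(a^2 + a - 2) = (a - 1)*(a + 3)*(a + 2)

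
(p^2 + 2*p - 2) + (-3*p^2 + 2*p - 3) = -2*p^2 + 4*p - 5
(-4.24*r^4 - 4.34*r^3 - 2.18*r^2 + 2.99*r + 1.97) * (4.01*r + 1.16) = -17.0024*r^5 - 22.3218*r^4 - 13.7762*r^3 + 9.4611*r^2 + 11.3681*r + 2.2852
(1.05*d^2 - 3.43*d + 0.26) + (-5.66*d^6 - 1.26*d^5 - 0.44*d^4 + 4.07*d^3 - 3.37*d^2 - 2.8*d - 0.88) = -5.66*d^6 - 1.26*d^5 - 0.44*d^4 + 4.07*d^3 - 2.32*d^2 - 6.23*d - 0.62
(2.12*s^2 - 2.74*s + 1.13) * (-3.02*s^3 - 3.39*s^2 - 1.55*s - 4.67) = -6.4024*s^5 + 1.088*s^4 + 2.59*s^3 - 9.4841*s^2 + 11.0443*s - 5.2771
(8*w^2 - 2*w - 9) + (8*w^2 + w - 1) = 16*w^2 - w - 10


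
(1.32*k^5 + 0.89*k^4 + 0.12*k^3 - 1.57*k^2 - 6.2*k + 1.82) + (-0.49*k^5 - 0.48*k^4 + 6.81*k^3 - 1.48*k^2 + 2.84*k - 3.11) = 0.83*k^5 + 0.41*k^4 + 6.93*k^3 - 3.05*k^2 - 3.36*k - 1.29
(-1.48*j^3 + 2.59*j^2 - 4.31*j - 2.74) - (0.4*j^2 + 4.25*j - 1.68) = -1.48*j^3 + 2.19*j^2 - 8.56*j - 1.06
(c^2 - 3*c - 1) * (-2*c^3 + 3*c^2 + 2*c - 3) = -2*c^5 + 9*c^4 - 5*c^3 - 12*c^2 + 7*c + 3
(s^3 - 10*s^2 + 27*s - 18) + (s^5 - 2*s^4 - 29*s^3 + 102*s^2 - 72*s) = s^5 - 2*s^4 - 28*s^3 + 92*s^2 - 45*s - 18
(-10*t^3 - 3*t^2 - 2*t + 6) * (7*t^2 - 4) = -70*t^5 - 21*t^4 + 26*t^3 + 54*t^2 + 8*t - 24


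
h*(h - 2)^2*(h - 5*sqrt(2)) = h^4 - 5*sqrt(2)*h^3 - 4*h^3 + 4*h^2 + 20*sqrt(2)*h^2 - 20*sqrt(2)*h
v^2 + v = v*(v + 1)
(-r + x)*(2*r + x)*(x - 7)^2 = -2*r^2*x^2 + 28*r^2*x - 98*r^2 + r*x^3 - 14*r*x^2 + 49*r*x + x^4 - 14*x^3 + 49*x^2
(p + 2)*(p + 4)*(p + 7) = p^3 + 13*p^2 + 50*p + 56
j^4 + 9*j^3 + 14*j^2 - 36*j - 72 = (j - 2)*(j + 2)*(j + 3)*(j + 6)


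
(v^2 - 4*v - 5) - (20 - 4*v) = v^2 - 25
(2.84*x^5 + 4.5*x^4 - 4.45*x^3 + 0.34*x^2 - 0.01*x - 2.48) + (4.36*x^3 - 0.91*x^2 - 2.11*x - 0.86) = 2.84*x^5 + 4.5*x^4 - 0.0899999999999999*x^3 - 0.57*x^2 - 2.12*x - 3.34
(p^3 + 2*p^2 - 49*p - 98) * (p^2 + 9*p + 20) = p^5 + 11*p^4 - 11*p^3 - 499*p^2 - 1862*p - 1960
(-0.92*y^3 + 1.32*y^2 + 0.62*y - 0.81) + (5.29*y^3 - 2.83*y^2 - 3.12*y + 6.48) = 4.37*y^3 - 1.51*y^2 - 2.5*y + 5.67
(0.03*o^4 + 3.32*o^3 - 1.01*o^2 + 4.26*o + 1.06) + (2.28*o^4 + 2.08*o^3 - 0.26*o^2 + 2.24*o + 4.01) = 2.31*o^4 + 5.4*o^3 - 1.27*o^2 + 6.5*o + 5.07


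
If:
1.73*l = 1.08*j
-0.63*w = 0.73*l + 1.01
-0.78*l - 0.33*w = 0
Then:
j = 2.13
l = 1.33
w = -3.14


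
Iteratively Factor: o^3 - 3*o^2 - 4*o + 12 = (o - 2)*(o^2 - o - 6) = (o - 3)*(o - 2)*(o + 2)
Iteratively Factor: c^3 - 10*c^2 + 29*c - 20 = (c - 4)*(c^2 - 6*c + 5) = (c - 5)*(c - 4)*(c - 1)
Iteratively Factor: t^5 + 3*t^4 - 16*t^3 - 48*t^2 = (t)*(t^4 + 3*t^3 - 16*t^2 - 48*t) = t^2*(t^3 + 3*t^2 - 16*t - 48) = t^2*(t + 4)*(t^2 - t - 12) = t^2*(t + 3)*(t + 4)*(t - 4)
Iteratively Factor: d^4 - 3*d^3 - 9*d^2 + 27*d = (d - 3)*(d^3 - 9*d) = (d - 3)^2*(d^2 + 3*d) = (d - 3)^2*(d + 3)*(d)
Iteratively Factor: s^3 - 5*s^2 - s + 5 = (s - 1)*(s^2 - 4*s - 5) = (s - 5)*(s - 1)*(s + 1)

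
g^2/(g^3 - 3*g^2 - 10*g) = g/(g^2 - 3*g - 10)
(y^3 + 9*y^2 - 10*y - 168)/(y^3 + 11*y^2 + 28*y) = (y^2 + 2*y - 24)/(y*(y + 4))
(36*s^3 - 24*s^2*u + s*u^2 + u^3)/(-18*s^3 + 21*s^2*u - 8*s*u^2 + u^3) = (-6*s - u)/(3*s - u)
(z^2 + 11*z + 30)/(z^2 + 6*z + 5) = (z + 6)/(z + 1)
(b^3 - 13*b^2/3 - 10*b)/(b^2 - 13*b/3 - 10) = b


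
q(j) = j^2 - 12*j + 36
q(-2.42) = 70.90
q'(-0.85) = -13.70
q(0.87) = 26.32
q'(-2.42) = -16.84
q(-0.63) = 43.96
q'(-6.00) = -24.00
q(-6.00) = 144.00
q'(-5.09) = -22.18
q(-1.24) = 52.42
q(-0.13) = 37.58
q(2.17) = 14.67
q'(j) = 2*j - 12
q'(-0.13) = -12.26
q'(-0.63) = -13.26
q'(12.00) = 12.00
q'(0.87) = -10.26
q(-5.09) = 122.99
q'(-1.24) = -14.48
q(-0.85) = 46.92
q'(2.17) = -7.66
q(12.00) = 36.00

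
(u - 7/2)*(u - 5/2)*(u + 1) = u^3 - 5*u^2 + 11*u/4 + 35/4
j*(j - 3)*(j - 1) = j^3 - 4*j^2 + 3*j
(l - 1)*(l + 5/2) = l^2 + 3*l/2 - 5/2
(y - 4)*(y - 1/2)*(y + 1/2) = y^3 - 4*y^2 - y/4 + 1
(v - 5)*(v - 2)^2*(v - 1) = v^4 - 10*v^3 + 33*v^2 - 44*v + 20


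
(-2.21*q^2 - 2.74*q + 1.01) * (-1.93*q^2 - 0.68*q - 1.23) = 4.2653*q^4 + 6.791*q^3 + 2.6322*q^2 + 2.6834*q - 1.2423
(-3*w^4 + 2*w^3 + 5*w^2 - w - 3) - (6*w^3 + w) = -3*w^4 - 4*w^3 + 5*w^2 - 2*w - 3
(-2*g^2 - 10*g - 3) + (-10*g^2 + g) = -12*g^2 - 9*g - 3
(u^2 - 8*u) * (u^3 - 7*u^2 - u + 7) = u^5 - 15*u^4 + 55*u^3 + 15*u^2 - 56*u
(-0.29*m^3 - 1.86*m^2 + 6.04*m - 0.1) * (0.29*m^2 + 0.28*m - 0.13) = -0.0841*m^5 - 0.6206*m^4 + 1.2685*m^3 + 1.904*m^2 - 0.8132*m + 0.013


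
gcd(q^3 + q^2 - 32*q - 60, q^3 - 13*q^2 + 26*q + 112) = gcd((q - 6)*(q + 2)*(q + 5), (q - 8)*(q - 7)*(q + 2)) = q + 2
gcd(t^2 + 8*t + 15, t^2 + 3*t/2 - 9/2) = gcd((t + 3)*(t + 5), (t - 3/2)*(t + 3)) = t + 3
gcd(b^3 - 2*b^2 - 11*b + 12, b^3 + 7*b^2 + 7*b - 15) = b^2 + 2*b - 3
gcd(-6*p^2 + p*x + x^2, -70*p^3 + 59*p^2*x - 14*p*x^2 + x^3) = -2*p + x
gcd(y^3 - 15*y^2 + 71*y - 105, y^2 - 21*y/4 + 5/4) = y - 5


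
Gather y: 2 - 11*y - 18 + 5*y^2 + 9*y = 5*y^2 - 2*y - 16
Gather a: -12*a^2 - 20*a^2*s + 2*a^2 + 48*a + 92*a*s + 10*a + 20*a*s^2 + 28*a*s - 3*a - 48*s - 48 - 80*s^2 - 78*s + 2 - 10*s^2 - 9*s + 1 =a^2*(-20*s - 10) + a*(20*s^2 + 120*s + 55) - 90*s^2 - 135*s - 45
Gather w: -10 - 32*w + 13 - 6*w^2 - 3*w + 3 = -6*w^2 - 35*w + 6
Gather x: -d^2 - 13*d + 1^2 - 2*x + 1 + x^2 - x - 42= -d^2 - 13*d + x^2 - 3*x - 40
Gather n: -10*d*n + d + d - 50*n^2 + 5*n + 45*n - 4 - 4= 2*d - 50*n^2 + n*(50 - 10*d) - 8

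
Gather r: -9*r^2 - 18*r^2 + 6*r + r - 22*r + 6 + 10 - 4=-27*r^2 - 15*r + 12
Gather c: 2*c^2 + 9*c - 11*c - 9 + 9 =2*c^2 - 2*c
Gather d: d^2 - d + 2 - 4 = d^2 - d - 2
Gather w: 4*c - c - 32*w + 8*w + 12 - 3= 3*c - 24*w + 9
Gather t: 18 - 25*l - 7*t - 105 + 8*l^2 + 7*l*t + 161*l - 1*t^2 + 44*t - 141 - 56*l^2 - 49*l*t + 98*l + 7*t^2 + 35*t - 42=-48*l^2 + 234*l + 6*t^2 + t*(72 - 42*l) - 270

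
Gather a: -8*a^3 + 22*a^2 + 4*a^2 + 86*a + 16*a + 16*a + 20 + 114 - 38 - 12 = -8*a^3 + 26*a^2 + 118*a + 84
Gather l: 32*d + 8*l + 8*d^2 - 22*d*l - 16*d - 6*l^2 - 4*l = 8*d^2 + 16*d - 6*l^2 + l*(4 - 22*d)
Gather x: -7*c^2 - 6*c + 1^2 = -7*c^2 - 6*c + 1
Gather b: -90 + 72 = -18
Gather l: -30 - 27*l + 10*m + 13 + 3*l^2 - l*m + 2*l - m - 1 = 3*l^2 + l*(-m - 25) + 9*m - 18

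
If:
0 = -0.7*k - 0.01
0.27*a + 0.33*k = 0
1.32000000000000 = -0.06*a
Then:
No Solution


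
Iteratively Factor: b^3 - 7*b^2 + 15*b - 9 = (b - 3)*(b^2 - 4*b + 3) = (b - 3)*(b - 1)*(b - 3)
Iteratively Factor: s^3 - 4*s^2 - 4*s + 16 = (s - 2)*(s^2 - 2*s - 8) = (s - 2)*(s + 2)*(s - 4)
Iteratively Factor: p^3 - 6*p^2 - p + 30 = (p + 2)*(p^2 - 8*p + 15) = (p - 5)*(p + 2)*(p - 3)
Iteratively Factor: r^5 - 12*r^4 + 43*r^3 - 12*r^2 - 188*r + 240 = (r + 2)*(r^4 - 14*r^3 + 71*r^2 - 154*r + 120) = (r - 4)*(r + 2)*(r^3 - 10*r^2 + 31*r - 30) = (r - 4)*(r - 2)*(r + 2)*(r^2 - 8*r + 15) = (r - 4)*(r - 3)*(r - 2)*(r + 2)*(r - 5)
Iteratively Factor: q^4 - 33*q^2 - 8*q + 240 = (q + 4)*(q^3 - 4*q^2 - 17*q + 60) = (q - 3)*(q + 4)*(q^2 - q - 20) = (q - 5)*(q - 3)*(q + 4)*(q + 4)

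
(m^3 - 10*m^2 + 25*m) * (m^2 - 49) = m^5 - 10*m^4 - 24*m^3 + 490*m^2 - 1225*m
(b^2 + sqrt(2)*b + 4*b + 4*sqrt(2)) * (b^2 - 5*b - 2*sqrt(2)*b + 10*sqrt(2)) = b^4 - sqrt(2)*b^3 - b^3 - 24*b^2 + sqrt(2)*b^2 + 4*b + 20*sqrt(2)*b + 80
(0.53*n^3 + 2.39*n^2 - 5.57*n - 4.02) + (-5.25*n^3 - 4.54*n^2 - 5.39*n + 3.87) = -4.72*n^3 - 2.15*n^2 - 10.96*n - 0.149999999999999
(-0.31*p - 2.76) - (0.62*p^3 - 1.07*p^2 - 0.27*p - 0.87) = -0.62*p^3 + 1.07*p^2 - 0.04*p - 1.89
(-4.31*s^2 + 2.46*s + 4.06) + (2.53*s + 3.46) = -4.31*s^2 + 4.99*s + 7.52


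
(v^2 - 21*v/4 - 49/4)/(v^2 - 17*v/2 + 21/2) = (4*v + 7)/(2*(2*v - 3))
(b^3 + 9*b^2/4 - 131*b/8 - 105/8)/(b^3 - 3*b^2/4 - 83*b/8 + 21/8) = (4*b^2 + 23*b + 15)/(4*b^2 + 11*b - 3)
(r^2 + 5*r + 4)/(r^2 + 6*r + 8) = (r + 1)/(r + 2)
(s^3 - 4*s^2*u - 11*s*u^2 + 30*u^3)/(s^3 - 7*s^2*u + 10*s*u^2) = (s + 3*u)/s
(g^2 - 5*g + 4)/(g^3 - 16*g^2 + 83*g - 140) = (g - 1)/(g^2 - 12*g + 35)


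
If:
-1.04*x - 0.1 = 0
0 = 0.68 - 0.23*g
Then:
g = 2.96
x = -0.10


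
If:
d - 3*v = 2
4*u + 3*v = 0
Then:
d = 3*v + 2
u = -3*v/4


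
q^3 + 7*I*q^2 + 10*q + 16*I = (q - 2*I)*(q + I)*(q + 8*I)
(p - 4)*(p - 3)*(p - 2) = p^3 - 9*p^2 + 26*p - 24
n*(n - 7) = n^2 - 7*n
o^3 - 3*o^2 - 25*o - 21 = (o - 7)*(o + 1)*(o + 3)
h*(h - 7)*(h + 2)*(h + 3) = h^4 - 2*h^3 - 29*h^2 - 42*h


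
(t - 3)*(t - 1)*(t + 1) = t^3 - 3*t^2 - t + 3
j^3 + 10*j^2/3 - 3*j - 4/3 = (j - 1)*(j + 1/3)*(j + 4)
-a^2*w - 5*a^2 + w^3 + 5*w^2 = (-a + w)*(a + w)*(w + 5)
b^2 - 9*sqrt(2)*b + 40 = (b - 5*sqrt(2))*(b - 4*sqrt(2))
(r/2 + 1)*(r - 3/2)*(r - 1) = r^3/2 - r^2/4 - 7*r/4 + 3/2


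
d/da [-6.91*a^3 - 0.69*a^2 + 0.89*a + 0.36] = -20.73*a^2 - 1.38*a + 0.89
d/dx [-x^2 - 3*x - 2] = -2*x - 3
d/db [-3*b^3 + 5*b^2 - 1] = b*(10 - 9*b)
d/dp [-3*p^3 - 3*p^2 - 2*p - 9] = -9*p^2 - 6*p - 2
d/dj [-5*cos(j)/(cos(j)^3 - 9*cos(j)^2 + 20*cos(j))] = 5*(9 - 2*cos(j))*sin(j)/(cos(j)^2 - 9*cos(j) + 20)^2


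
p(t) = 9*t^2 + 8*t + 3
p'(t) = 18*t + 8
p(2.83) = 97.72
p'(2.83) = 58.94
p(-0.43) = 1.22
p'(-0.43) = 0.26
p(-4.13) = 123.47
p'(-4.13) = -66.34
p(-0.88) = 2.93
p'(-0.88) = -7.84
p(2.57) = 83.00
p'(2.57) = 54.26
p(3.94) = 174.23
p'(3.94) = 78.92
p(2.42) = 75.07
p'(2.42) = 51.56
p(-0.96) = 3.61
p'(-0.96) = -9.28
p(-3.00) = 60.00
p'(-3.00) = -46.00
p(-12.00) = 1203.00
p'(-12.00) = -208.00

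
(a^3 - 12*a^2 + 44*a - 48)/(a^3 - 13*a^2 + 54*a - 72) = (a - 2)/(a - 3)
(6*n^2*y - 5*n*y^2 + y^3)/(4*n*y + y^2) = (6*n^2 - 5*n*y + y^2)/(4*n + y)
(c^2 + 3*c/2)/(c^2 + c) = (c + 3/2)/(c + 1)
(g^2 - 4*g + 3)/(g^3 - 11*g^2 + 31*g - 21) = 1/(g - 7)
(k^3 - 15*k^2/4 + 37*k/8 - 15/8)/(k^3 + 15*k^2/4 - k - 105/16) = 2*(2*k^2 - 5*k + 3)/(4*k^2 + 20*k + 21)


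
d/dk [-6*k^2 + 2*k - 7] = 2 - 12*k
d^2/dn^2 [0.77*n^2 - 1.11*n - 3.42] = 1.54000000000000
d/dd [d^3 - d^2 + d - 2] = 3*d^2 - 2*d + 1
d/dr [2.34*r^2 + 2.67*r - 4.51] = 4.68*r + 2.67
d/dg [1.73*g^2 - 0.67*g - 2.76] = 3.46*g - 0.67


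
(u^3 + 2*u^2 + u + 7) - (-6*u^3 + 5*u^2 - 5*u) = 7*u^3 - 3*u^2 + 6*u + 7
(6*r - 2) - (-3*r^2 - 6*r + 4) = 3*r^2 + 12*r - 6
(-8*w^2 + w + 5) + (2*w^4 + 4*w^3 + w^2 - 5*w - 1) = 2*w^4 + 4*w^3 - 7*w^2 - 4*w + 4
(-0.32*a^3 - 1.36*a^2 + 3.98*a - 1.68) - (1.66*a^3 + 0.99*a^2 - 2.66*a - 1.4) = -1.98*a^3 - 2.35*a^2 + 6.64*a - 0.28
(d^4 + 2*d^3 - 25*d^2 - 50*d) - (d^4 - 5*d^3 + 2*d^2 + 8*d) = 7*d^3 - 27*d^2 - 58*d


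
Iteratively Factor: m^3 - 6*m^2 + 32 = (m - 4)*(m^2 - 2*m - 8) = (m - 4)*(m + 2)*(m - 4)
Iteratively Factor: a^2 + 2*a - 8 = (a - 2)*(a + 4)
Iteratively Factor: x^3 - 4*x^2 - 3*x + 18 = (x + 2)*(x^2 - 6*x + 9) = (x - 3)*(x + 2)*(x - 3)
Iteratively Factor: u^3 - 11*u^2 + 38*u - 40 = (u - 5)*(u^2 - 6*u + 8) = (u - 5)*(u - 4)*(u - 2)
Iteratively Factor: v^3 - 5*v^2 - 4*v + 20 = (v + 2)*(v^2 - 7*v + 10) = (v - 2)*(v + 2)*(v - 5)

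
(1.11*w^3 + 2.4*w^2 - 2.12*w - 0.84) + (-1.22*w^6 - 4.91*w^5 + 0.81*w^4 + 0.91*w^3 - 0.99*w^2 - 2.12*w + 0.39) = -1.22*w^6 - 4.91*w^5 + 0.81*w^4 + 2.02*w^3 + 1.41*w^2 - 4.24*w - 0.45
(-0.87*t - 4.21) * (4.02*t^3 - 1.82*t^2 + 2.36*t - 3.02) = -3.4974*t^4 - 15.3408*t^3 + 5.609*t^2 - 7.3082*t + 12.7142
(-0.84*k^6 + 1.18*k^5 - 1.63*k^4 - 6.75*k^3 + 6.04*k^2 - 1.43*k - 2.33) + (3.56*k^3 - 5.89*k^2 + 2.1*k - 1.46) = -0.84*k^6 + 1.18*k^5 - 1.63*k^4 - 3.19*k^3 + 0.15*k^2 + 0.67*k - 3.79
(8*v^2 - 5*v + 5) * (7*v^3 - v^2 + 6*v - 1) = 56*v^5 - 43*v^4 + 88*v^3 - 43*v^2 + 35*v - 5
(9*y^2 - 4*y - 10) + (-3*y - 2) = 9*y^2 - 7*y - 12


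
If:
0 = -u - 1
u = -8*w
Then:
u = -1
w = 1/8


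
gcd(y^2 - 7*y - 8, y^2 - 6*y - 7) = y + 1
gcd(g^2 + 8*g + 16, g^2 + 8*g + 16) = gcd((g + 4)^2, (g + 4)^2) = g^2 + 8*g + 16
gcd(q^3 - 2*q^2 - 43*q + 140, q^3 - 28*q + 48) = q - 4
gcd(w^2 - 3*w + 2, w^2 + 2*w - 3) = w - 1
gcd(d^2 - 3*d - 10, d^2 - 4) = d + 2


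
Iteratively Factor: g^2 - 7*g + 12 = (g - 4)*(g - 3)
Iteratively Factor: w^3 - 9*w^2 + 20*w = (w)*(w^2 - 9*w + 20) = w*(w - 5)*(w - 4)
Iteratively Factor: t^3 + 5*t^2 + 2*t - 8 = (t - 1)*(t^2 + 6*t + 8) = (t - 1)*(t + 2)*(t + 4)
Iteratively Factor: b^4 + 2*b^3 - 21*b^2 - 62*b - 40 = (b + 2)*(b^3 - 21*b - 20) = (b - 5)*(b + 2)*(b^2 + 5*b + 4) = (b - 5)*(b + 2)*(b + 4)*(b + 1)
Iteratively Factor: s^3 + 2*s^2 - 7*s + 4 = (s - 1)*(s^2 + 3*s - 4) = (s - 1)^2*(s + 4)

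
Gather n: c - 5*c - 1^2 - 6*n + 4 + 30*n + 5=-4*c + 24*n + 8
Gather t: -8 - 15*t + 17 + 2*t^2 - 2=2*t^2 - 15*t + 7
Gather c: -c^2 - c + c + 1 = 1 - c^2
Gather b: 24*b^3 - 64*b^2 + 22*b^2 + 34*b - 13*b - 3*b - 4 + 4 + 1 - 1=24*b^3 - 42*b^2 + 18*b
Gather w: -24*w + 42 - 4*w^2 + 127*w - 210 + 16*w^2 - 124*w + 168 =12*w^2 - 21*w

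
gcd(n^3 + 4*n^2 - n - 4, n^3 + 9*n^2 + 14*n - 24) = n^2 + 3*n - 4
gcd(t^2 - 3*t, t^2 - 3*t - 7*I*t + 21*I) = t - 3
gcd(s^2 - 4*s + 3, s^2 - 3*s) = s - 3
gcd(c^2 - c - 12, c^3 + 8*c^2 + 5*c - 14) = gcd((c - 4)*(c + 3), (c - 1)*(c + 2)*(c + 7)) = 1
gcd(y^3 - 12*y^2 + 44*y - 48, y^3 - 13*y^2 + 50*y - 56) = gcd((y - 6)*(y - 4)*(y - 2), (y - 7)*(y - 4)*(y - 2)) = y^2 - 6*y + 8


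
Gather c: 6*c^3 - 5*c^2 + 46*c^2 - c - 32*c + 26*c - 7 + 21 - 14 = 6*c^3 + 41*c^2 - 7*c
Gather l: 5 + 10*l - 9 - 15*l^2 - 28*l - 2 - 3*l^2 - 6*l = -18*l^2 - 24*l - 6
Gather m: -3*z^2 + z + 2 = -3*z^2 + z + 2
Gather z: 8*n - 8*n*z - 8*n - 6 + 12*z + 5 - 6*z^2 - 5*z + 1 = -6*z^2 + z*(7 - 8*n)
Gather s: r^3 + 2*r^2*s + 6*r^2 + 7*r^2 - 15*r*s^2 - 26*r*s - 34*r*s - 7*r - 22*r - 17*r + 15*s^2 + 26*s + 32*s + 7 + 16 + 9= r^3 + 13*r^2 - 46*r + s^2*(15 - 15*r) + s*(2*r^2 - 60*r + 58) + 32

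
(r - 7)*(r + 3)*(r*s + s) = r^3*s - 3*r^2*s - 25*r*s - 21*s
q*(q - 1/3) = q^2 - q/3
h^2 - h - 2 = (h - 2)*(h + 1)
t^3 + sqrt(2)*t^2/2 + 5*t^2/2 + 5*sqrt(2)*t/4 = t*(t + 5/2)*(t + sqrt(2)/2)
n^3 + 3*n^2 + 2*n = n*(n + 1)*(n + 2)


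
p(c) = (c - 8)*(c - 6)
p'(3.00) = -8.00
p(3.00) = 15.00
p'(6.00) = -2.00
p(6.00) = 0.00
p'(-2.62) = -19.24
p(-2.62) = 91.54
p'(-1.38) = -16.76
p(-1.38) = 69.22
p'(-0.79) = -15.58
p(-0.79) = 59.68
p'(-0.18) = -14.36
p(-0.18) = 50.55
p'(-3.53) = -21.06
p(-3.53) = 109.88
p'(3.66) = -6.68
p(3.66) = 10.16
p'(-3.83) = -21.66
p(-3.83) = 116.29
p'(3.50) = -7.00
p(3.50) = 11.25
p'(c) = 2*c - 14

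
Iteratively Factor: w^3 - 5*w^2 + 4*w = (w)*(w^2 - 5*w + 4) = w*(w - 4)*(w - 1)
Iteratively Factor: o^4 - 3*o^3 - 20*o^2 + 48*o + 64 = (o - 4)*(o^3 + o^2 - 16*o - 16) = (o - 4)^2*(o^2 + 5*o + 4) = (o - 4)^2*(o + 1)*(o + 4)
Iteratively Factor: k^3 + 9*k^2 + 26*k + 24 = (k + 4)*(k^2 + 5*k + 6) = (k + 2)*(k + 4)*(k + 3)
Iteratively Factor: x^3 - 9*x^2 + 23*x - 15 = (x - 1)*(x^2 - 8*x + 15) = (x - 5)*(x - 1)*(x - 3)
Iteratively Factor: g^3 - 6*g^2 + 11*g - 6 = (g - 3)*(g^2 - 3*g + 2) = (g - 3)*(g - 1)*(g - 2)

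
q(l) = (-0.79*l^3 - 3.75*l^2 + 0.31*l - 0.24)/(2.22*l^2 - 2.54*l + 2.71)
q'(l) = (2.54 - 4.44*l)*(-0.79*l^3 - 3.75*l^2 + 0.31*l - 0.24)/(2.22*l^2 - 2.54*l + 2.71)^2 + (-2.37*l^2 - 7.5*l + 0.31)/(2.22*l^2 - 2.54*l + 2.71)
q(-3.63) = -0.32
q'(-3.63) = -0.23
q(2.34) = -3.38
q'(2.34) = -0.41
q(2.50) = -3.44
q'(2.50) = -0.37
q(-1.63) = -0.57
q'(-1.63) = 0.05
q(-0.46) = -0.25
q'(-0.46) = 0.48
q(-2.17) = -0.56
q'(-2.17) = -0.08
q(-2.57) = -0.52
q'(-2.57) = -0.14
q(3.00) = -3.61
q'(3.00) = -0.31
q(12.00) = -6.51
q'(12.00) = -0.34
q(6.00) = -4.51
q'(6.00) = -0.32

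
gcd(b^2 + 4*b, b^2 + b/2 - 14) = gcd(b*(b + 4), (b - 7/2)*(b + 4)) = b + 4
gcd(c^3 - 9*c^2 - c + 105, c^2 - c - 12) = c + 3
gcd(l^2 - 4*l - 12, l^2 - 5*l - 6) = l - 6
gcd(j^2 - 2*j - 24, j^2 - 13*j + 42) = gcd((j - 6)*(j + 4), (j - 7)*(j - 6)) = j - 6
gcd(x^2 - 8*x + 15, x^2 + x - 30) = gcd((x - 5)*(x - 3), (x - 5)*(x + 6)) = x - 5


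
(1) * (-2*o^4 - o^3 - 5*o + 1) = -2*o^4 - o^3 - 5*o + 1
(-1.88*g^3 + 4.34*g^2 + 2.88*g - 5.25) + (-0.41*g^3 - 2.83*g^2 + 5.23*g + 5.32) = -2.29*g^3 + 1.51*g^2 + 8.11*g + 0.0700000000000003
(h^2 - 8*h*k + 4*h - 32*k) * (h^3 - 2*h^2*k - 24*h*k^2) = h^5 - 10*h^4*k + 4*h^4 - 8*h^3*k^2 - 40*h^3*k + 192*h^2*k^3 - 32*h^2*k^2 + 768*h*k^3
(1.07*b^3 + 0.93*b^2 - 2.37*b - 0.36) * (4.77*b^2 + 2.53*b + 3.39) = 5.1039*b^5 + 7.1432*b^4 - 5.3247*b^3 - 4.5606*b^2 - 8.9451*b - 1.2204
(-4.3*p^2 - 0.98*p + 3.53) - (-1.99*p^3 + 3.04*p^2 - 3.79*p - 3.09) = 1.99*p^3 - 7.34*p^2 + 2.81*p + 6.62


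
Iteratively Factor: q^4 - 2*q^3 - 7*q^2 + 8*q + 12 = (q + 1)*(q^3 - 3*q^2 - 4*q + 12) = (q + 1)*(q + 2)*(q^2 - 5*q + 6) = (q - 2)*(q + 1)*(q + 2)*(q - 3)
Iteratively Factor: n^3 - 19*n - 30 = (n + 3)*(n^2 - 3*n - 10) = (n - 5)*(n + 3)*(n + 2)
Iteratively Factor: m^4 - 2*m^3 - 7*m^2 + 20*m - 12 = (m + 3)*(m^3 - 5*m^2 + 8*m - 4) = (m - 2)*(m + 3)*(m^2 - 3*m + 2) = (m - 2)*(m - 1)*(m + 3)*(m - 2)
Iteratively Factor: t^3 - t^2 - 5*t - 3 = (t - 3)*(t^2 + 2*t + 1) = (t - 3)*(t + 1)*(t + 1)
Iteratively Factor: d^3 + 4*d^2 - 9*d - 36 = (d + 3)*(d^2 + d - 12) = (d + 3)*(d + 4)*(d - 3)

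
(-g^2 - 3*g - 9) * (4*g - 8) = -4*g^3 - 4*g^2 - 12*g + 72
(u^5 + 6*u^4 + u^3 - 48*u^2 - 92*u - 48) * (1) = u^5 + 6*u^4 + u^3 - 48*u^2 - 92*u - 48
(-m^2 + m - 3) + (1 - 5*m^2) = -6*m^2 + m - 2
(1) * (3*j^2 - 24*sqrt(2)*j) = 3*j^2 - 24*sqrt(2)*j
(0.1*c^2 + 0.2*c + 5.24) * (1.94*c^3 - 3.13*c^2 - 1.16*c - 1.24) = 0.194*c^5 + 0.075*c^4 + 9.4236*c^3 - 16.7572*c^2 - 6.3264*c - 6.4976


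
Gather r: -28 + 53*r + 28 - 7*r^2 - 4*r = -7*r^2 + 49*r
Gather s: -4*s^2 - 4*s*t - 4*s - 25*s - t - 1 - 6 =-4*s^2 + s*(-4*t - 29) - t - 7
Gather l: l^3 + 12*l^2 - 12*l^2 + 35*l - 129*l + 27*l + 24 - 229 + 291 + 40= l^3 - 67*l + 126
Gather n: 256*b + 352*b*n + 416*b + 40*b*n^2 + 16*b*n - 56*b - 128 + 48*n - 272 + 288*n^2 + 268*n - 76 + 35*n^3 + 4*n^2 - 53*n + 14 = 616*b + 35*n^3 + n^2*(40*b + 292) + n*(368*b + 263) - 462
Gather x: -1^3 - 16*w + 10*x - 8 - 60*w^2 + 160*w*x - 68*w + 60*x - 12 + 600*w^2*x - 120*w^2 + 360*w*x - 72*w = -180*w^2 - 156*w + x*(600*w^2 + 520*w + 70) - 21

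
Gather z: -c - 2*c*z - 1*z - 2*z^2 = -c - 2*z^2 + z*(-2*c - 1)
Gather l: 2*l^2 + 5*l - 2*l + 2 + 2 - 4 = 2*l^2 + 3*l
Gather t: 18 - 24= -6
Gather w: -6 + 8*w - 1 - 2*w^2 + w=-2*w^2 + 9*w - 7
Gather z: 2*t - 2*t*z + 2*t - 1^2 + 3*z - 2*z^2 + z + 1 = 4*t - 2*z^2 + z*(4 - 2*t)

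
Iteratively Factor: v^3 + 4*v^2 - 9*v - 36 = (v + 4)*(v^2 - 9) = (v - 3)*(v + 4)*(v + 3)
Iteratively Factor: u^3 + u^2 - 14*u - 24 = (u + 3)*(u^2 - 2*u - 8) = (u + 2)*(u + 3)*(u - 4)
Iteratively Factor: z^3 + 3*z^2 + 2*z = (z)*(z^2 + 3*z + 2) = z*(z + 2)*(z + 1)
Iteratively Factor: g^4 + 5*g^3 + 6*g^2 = (g + 3)*(g^3 + 2*g^2) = (g + 2)*(g + 3)*(g^2) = g*(g + 2)*(g + 3)*(g)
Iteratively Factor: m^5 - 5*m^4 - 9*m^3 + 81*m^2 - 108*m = (m - 3)*(m^4 - 2*m^3 - 15*m^2 + 36*m) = (m - 3)^2*(m^3 + m^2 - 12*m) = (m - 3)^3*(m^2 + 4*m) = (m - 3)^3*(m + 4)*(m)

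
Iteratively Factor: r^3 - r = (r - 1)*(r^2 + r) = (r - 1)*(r + 1)*(r)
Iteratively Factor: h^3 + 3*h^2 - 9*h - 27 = (h + 3)*(h^2 - 9) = (h + 3)^2*(h - 3)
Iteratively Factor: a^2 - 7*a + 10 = (a - 2)*(a - 5)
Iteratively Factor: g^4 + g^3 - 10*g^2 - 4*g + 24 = (g - 2)*(g^3 + 3*g^2 - 4*g - 12) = (g - 2)*(g + 2)*(g^2 + g - 6) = (g - 2)^2*(g + 2)*(g + 3)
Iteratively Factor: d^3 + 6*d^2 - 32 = (d - 2)*(d^2 + 8*d + 16) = (d - 2)*(d + 4)*(d + 4)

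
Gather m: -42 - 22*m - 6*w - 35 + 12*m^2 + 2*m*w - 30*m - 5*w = 12*m^2 + m*(2*w - 52) - 11*w - 77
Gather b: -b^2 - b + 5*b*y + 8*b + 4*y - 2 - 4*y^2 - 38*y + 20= -b^2 + b*(5*y + 7) - 4*y^2 - 34*y + 18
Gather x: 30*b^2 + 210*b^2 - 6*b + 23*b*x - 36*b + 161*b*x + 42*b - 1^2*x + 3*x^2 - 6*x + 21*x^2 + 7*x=240*b^2 + 184*b*x + 24*x^2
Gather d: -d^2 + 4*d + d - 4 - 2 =-d^2 + 5*d - 6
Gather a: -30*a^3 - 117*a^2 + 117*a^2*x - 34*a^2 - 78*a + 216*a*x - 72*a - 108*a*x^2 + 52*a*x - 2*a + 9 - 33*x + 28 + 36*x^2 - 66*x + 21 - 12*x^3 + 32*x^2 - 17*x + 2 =-30*a^3 + a^2*(117*x - 151) + a*(-108*x^2 + 268*x - 152) - 12*x^3 + 68*x^2 - 116*x + 60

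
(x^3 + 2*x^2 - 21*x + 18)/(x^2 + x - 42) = (x^3 + 2*x^2 - 21*x + 18)/(x^2 + x - 42)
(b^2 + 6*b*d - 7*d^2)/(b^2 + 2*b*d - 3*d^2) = (b + 7*d)/(b + 3*d)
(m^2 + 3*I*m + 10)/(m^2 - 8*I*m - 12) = (m + 5*I)/(m - 6*I)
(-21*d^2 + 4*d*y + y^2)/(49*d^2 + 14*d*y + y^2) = (-3*d + y)/(7*d + y)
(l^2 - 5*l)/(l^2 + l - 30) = l/(l + 6)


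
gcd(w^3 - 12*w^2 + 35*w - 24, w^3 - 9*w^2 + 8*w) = w^2 - 9*w + 8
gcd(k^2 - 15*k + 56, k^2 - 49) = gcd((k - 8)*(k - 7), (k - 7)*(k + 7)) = k - 7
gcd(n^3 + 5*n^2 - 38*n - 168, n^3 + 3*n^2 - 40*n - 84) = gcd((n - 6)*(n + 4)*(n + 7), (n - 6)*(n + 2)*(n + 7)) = n^2 + n - 42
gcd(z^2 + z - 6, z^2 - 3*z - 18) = z + 3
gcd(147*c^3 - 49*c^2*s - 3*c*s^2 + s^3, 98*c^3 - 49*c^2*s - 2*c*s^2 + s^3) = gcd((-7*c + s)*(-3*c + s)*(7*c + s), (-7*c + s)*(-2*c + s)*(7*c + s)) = -49*c^2 + s^2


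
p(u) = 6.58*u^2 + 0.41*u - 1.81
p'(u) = 13.16*u + 0.41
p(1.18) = 7.84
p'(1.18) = 15.94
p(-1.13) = 6.13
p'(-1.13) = -14.46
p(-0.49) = -0.43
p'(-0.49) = -6.04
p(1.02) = 5.45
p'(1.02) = 13.83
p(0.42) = -0.48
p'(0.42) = 5.94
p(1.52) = 14.02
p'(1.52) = 20.41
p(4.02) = 106.17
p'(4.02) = 53.31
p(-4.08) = 106.05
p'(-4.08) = -53.28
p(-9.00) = 527.48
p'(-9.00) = -118.03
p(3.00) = 58.64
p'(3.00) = 39.89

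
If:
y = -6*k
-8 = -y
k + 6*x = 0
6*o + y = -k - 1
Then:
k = -4/3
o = -23/18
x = 2/9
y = 8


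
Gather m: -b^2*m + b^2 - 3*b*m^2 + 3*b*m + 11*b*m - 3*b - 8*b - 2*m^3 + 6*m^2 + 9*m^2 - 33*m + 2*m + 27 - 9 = b^2 - 11*b - 2*m^3 + m^2*(15 - 3*b) + m*(-b^2 + 14*b - 31) + 18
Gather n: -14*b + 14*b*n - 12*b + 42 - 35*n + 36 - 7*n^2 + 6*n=-26*b - 7*n^2 + n*(14*b - 29) + 78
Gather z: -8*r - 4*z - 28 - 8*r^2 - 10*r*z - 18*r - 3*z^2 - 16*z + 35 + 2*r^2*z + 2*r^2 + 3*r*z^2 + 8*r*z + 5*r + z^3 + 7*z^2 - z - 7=-6*r^2 - 21*r + z^3 + z^2*(3*r + 4) + z*(2*r^2 - 2*r - 21)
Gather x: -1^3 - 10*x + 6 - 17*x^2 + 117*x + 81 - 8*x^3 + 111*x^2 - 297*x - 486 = -8*x^3 + 94*x^2 - 190*x - 400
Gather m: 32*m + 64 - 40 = 32*m + 24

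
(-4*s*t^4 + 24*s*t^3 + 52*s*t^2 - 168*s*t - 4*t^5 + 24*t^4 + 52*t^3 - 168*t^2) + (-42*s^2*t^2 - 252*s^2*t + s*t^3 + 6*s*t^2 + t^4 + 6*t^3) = -42*s^2*t^2 - 252*s^2*t - 4*s*t^4 + 25*s*t^3 + 58*s*t^2 - 168*s*t - 4*t^5 + 25*t^4 + 58*t^3 - 168*t^2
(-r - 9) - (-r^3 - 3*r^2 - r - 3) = r^3 + 3*r^2 - 6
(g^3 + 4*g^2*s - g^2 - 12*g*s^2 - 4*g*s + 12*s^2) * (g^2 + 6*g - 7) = g^5 + 4*g^4*s + 5*g^4 - 12*g^3*s^2 + 20*g^3*s - 13*g^3 - 60*g^2*s^2 - 52*g^2*s + 7*g^2 + 156*g*s^2 + 28*g*s - 84*s^2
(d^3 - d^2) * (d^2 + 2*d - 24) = d^5 + d^4 - 26*d^3 + 24*d^2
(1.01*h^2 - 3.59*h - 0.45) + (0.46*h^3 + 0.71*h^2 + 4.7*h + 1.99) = 0.46*h^3 + 1.72*h^2 + 1.11*h + 1.54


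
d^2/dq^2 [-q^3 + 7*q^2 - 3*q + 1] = 14 - 6*q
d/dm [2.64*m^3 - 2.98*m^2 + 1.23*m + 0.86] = 7.92*m^2 - 5.96*m + 1.23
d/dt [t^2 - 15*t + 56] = 2*t - 15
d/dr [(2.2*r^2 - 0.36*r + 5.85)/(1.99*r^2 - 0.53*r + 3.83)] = (-0.4496*r^2 - 6.431*r + 1.7217)/(3.9601*r^4 - 2.1094*r^3 + 15.5243*r^2 - 4.0598*r + 14.6689)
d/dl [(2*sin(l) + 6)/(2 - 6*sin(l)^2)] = (3*sin(l)^2 + 18*sin(l) + 1)*cos(l)/(3*sin(l)^2 - 1)^2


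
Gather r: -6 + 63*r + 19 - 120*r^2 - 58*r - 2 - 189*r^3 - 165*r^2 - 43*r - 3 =-189*r^3 - 285*r^2 - 38*r + 8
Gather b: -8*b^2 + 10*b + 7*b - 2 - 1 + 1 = -8*b^2 + 17*b - 2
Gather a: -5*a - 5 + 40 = 35 - 5*a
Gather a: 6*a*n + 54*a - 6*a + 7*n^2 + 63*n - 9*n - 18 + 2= a*(6*n + 48) + 7*n^2 + 54*n - 16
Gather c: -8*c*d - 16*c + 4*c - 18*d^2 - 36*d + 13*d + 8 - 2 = c*(-8*d - 12) - 18*d^2 - 23*d + 6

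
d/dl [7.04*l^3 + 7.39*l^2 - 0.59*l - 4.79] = 21.12*l^2 + 14.78*l - 0.59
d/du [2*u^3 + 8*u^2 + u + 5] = 6*u^2 + 16*u + 1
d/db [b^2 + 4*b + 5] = 2*b + 4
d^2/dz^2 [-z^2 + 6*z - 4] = -2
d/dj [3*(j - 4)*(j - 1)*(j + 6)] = 9*j^2 + 6*j - 78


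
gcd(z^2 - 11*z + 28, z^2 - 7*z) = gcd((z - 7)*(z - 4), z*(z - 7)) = z - 7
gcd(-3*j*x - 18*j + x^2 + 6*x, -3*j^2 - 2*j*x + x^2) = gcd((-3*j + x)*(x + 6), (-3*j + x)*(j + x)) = -3*j + x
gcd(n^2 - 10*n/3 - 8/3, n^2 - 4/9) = n + 2/3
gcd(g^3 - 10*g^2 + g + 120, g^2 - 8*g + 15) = g - 5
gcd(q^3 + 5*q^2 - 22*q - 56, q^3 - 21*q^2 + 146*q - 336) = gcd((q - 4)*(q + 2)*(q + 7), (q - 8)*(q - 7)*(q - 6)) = 1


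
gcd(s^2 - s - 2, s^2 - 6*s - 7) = s + 1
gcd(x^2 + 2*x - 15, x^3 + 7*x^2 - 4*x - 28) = 1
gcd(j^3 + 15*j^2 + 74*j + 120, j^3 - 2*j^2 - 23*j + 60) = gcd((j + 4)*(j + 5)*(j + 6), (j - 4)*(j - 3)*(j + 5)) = j + 5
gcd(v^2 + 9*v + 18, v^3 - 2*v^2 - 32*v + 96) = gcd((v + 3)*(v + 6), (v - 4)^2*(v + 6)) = v + 6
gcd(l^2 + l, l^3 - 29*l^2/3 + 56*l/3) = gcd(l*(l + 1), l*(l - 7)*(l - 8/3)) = l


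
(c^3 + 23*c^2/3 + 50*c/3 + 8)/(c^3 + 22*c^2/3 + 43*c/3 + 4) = (3*c + 2)/(3*c + 1)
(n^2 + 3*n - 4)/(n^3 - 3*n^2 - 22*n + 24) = 1/(n - 6)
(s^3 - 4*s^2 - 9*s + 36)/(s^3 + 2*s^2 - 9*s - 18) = (s - 4)/(s + 2)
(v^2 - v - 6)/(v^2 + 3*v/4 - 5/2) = 4*(v - 3)/(4*v - 5)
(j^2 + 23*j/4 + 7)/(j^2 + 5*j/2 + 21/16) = 4*(j + 4)/(4*j + 3)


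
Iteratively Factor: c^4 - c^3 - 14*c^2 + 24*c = (c - 2)*(c^3 + c^2 - 12*c) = c*(c - 2)*(c^2 + c - 12) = c*(c - 2)*(c + 4)*(c - 3)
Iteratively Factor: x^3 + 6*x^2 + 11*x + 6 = (x + 1)*(x^2 + 5*x + 6) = (x + 1)*(x + 3)*(x + 2)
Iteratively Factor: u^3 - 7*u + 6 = (u - 2)*(u^2 + 2*u - 3) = (u - 2)*(u + 3)*(u - 1)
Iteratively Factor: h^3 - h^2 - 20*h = (h)*(h^2 - h - 20) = h*(h + 4)*(h - 5)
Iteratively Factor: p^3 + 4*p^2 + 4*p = (p)*(p^2 + 4*p + 4) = p*(p + 2)*(p + 2)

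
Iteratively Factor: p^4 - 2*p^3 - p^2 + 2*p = (p)*(p^3 - 2*p^2 - p + 2) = p*(p - 1)*(p^2 - p - 2) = p*(p - 1)*(p + 1)*(p - 2)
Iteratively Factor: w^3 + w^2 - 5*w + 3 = (w - 1)*(w^2 + 2*w - 3) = (w - 1)^2*(w + 3)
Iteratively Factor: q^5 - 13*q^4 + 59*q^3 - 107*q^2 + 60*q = (q - 1)*(q^4 - 12*q^3 + 47*q^2 - 60*q) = (q - 3)*(q - 1)*(q^3 - 9*q^2 + 20*q) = (q - 5)*(q - 3)*(q - 1)*(q^2 - 4*q) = q*(q - 5)*(q - 3)*(q - 1)*(q - 4)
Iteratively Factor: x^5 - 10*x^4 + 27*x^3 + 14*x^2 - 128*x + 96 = (x - 1)*(x^4 - 9*x^3 + 18*x^2 + 32*x - 96) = (x - 4)*(x - 1)*(x^3 - 5*x^2 - 2*x + 24) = (x - 4)*(x - 1)*(x + 2)*(x^2 - 7*x + 12) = (x - 4)*(x - 3)*(x - 1)*(x + 2)*(x - 4)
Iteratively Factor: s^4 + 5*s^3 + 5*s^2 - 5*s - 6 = (s + 2)*(s^3 + 3*s^2 - s - 3) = (s - 1)*(s + 2)*(s^2 + 4*s + 3) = (s - 1)*(s + 2)*(s + 3)*(s + 1)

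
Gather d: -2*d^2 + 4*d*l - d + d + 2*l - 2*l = -2*d^2 + 4*d*l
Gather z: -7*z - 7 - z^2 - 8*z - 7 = -z^2 - 15*z - 14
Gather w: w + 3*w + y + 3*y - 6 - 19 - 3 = 4*w + 4*y - 28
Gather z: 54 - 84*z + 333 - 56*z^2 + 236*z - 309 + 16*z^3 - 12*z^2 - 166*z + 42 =16*z^3 - 68*z^2 - 14*z + 120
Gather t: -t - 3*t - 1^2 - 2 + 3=-4*t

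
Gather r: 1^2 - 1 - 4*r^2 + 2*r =-4*r^2 + 2*r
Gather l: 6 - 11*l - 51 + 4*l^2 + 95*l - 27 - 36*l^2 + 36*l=-32*l^2 + 120*l - 72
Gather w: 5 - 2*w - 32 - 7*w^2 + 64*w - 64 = -7*w^2 + 62*w - 91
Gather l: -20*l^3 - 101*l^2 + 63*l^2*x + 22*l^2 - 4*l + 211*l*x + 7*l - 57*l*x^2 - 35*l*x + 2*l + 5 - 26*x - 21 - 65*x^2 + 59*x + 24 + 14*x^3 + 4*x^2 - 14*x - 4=-20*l^3 + l^2*(63*x - 79) + l*(-57*x^2 + 176*x + 5) + 14*x^3 - 61*x^2 + 19*x + 4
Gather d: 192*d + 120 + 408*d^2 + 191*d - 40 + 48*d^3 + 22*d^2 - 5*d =48*d^3 + 430*d^2 + 378*d + 80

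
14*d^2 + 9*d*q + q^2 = (2*d + q)*(7*d + q)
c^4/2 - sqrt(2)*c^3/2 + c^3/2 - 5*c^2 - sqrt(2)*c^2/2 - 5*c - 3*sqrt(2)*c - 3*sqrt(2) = (c/2 + sqrt(2)/2)*(c + 1)*(c - 3*sqrt(2))*(c + sqrt(2))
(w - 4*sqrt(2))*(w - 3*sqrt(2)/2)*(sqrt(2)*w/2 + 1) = sqrt(2)*w^3/2 - 9*w^2/2 + sqrt(2)*w/2 + 12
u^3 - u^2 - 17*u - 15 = (u - 5)*(u + 1)*(u + 3)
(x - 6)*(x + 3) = x^2 - 3*x - 18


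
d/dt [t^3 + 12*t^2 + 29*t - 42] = 3*t^2 + 24*t + 29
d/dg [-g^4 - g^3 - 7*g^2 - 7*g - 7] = -4*g^3 - 3*g^2 - 14*g - 7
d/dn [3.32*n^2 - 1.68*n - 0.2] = 6.64*n - 1.68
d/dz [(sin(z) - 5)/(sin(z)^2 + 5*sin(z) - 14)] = (-sin(z)^2 + 10*sin(z) + 11)*cos(z)/(sin(z)^2 + 5*sin(z) - 14)^2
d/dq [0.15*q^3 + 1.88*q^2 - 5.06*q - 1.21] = 0.45*q^2 + 3.76*q - 5.06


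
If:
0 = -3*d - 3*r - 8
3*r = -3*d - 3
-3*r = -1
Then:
No Solution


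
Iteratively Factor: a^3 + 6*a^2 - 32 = (a + 4)*(a^2 + 2*a - 8) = (a + 4)^2*(a - 2)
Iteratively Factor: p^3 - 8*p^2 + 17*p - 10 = (p - 2)*(p^2 - 6*p + 5) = (p - 5)*(p - 2)*(p - 1)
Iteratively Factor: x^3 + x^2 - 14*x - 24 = (x + 3)*(x^2 - 2*x - 8) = (x + 2)*(x + 3)*(x - 4)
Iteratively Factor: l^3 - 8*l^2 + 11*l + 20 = (l + 1)*(l^2 - 9*l + 20) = (l - 5)*(l + 1)*(l - 4)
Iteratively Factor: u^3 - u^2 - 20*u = (u + 4)*(u^2 - 5*u) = (u - 5)*(u + 4)*(u)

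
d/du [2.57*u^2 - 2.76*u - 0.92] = 5.14*u - 2.76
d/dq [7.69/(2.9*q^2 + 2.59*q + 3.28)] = (-44.602*q - 19.9171)/(2.9*q^2 + 2.59*q + 3.28)^2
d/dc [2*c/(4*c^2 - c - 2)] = 2*(4*c^2 - c*(8*c - 1) - c - 2)/(-4*c^2 + c + 2)^2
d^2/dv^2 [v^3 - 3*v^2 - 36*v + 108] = 6*v - 6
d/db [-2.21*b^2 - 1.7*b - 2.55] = -4.42*b - 1.7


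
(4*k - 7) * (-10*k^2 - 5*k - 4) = -40*k^3 + 50*k^2 + 19*k + 28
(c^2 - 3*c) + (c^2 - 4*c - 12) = 2*c^2 - 7*c - 12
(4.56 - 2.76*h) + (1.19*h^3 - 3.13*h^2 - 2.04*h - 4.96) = 1.19*h^3 - 3.13*h^2 - 4.8*h - 0.4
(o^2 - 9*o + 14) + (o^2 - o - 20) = 2*o^2 - 10*o - 6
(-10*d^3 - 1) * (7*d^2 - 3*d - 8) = -70*d^5 + 30*d^4 + 80*d^3 - 7*d^2 + 3*d + 8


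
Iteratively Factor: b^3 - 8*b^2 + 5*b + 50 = (b - 5)*(b^2 - 3*b - 10) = (b - 5)*(b + 2)*(b - 5)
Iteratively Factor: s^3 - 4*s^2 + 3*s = (s - 3)*(s^2 - s) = s*(s - 3)*(s - 1)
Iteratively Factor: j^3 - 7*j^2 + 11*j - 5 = (j - 1)*(j^2 - 6*j + 5) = (j - 1)^2*(j - 5)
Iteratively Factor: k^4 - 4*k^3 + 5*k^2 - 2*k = (k)*(k^3 - 4*k^2 + 5*k - 2) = k*(k - 1)*(k^2 - 3*k + 2) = k*(k - 1)^2*(k - 2)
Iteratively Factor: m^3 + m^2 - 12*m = (m)*(m^2 + m - 12) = m*(m - 3)*(m + 4)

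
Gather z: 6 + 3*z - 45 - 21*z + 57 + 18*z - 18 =0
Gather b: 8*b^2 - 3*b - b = 8*b^2 - 4*b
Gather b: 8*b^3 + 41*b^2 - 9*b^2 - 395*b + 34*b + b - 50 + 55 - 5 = 8*b^3 + 32*b^2 - 360*b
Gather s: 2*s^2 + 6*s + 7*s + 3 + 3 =2*s^2 + 13*s + 6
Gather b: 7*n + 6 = 7*n + 6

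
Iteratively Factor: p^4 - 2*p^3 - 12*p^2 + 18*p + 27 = (p + 1)*(p^3 - 3*p^2 - 9*p + 27) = (p - 3)*(p + 1)*(p^2 - 9) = (p - 3)*(p + 1)*(p + 3)*(p - 3)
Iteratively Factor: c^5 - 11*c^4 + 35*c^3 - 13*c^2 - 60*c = (c + 1)*(c^4 - 12*c^3 + 47*c^2 - 60*c) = (c - 5)*(c + 1)*(c^3 - 7*c^2 + 12*c) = (c - 5)*(c - 4)*(c + 1)*(c^2 - 3*c) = (c - 5)*(c - 4)*(c - 3)*(c + 1)*(c)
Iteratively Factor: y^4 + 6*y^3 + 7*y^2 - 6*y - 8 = (y - 1)*(y^3 + 7*y^2 + 14*y + 8) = (y - 1)*(y + 2)*(y^2 + 5*y + 4) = (y - 1)*(y + 1)*(y + 2)*(y + 4)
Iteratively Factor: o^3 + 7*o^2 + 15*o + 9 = (o + 1)*(o^2 + 6*o + 9) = (o + 1)*(o + 3)*(o + 3)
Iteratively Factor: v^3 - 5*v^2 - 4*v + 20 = (v - 2)*(v^2 - 3*v - 10) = (v - 5)*(v - 2)*(v + 2)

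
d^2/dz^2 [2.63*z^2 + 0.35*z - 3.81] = 5.26000000000000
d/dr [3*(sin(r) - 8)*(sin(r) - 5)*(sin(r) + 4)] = 9*(sin(r)^2 - 6*sin(r) - 4)*cos(r)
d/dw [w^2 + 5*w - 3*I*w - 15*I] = 2*w + 5 - 3*I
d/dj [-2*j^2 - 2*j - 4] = -4*j - 2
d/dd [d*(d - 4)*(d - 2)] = 3*d^2 - 12*d + 8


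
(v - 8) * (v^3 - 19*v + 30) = v^4 - 8*v^3 - 19*v^2 + 182*v - 240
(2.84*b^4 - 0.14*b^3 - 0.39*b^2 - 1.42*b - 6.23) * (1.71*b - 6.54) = 4.8564*b^5 - 18.813*b^4 + 0.2487*b^3 + 0.1224*b^2 - 1.3665*b + 40.7442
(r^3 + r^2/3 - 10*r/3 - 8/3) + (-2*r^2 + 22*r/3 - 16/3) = r^3 - 5*r^2/3 + 4*r - 8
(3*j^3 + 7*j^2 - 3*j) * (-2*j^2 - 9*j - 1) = -6*j^5 - 41*j^4 - 60*j^3 + 20*j^2 + 3*j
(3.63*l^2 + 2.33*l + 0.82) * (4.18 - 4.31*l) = -15.6453*l^3 + 5.1311*l^2 + 6.2052*l + 3.4276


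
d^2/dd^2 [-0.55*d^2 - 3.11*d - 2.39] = -1.10000000000000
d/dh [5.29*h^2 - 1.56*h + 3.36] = 10.58*h - 1.56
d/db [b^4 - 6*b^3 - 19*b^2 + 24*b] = 4*b^3 - 18*b^2 - 38*b + 24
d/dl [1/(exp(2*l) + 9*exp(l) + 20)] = (-2*exp(l) - 9)*exp(l)/(exp(2*l) + 9*exp(l) + 20)^2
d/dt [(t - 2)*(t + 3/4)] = 2*t - 5/4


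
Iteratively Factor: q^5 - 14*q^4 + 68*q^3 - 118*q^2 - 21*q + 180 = (q - 3)*(q^4 - 11*q^3 + 35*q^2 - 13*q - 60) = (q - 3)*(q + 1)*(q^3 - 12*q^2 + 47*q - 60) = (q - 3)^2*(q + 1)*(q^2 - 9*q + 20) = (q - 5)*(q - 3)^2*(q + 1)*(q - 4)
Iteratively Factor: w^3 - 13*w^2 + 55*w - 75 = (w - 3)*(w^2 - 10*w + 25) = (w - 5)*(w - 3)*(w - 5)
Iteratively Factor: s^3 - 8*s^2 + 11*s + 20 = (s - 5)*(s^2 - 3*s - 4) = (s - 5)*(s + 1)*(s - 4)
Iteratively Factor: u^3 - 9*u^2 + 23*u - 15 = (u - 5)*(u^2 - 4*u + 3) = (u - 5)*(u - 3)*(u - 1)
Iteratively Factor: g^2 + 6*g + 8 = (g + 4)*(g + 2)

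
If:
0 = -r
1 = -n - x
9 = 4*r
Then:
No Solution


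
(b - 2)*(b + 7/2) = b^2 + 3*b/2 - 7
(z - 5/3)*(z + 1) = z^2 - 2*z/3 - 5/3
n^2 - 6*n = n*(n - 6)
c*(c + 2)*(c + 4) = c^3 + 6*c^2 + 8*c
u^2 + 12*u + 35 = (u + 5)*(u + 7)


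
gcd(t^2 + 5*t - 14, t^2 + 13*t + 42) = t + 7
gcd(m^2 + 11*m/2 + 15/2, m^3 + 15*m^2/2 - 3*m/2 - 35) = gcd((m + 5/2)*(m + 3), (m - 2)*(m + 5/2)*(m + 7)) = m + 5/2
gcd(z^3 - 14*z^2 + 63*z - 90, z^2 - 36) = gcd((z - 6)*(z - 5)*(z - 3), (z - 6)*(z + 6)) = z - 6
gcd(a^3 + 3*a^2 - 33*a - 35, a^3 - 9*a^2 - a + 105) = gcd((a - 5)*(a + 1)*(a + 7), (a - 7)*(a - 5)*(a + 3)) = a - 5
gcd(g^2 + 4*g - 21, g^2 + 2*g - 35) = g + 7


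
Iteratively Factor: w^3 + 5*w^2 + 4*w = (w + 4)*(w^2 + w) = w*(w + 4)*(w + 1)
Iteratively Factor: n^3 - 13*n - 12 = (n + 1)*(n^2 - n - 12) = (n - 4)*(n + 1)*(n + 3)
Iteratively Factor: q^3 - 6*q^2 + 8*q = (q - 4)*(q^2 - 2*q) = q*(q - 4)*(q - 2)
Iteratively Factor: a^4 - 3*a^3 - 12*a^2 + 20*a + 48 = (a + 2)*(a^3 - 5*a^2 - 2*a + 24) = (a + 2)^2*(a^2 - 7*a + 12) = (a - 3)*(a + 2)^2*(a - 4)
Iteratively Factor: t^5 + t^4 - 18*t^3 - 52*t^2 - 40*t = (t)*(t^4 + t^3 - 18*t^2 - 52*t - 40) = t*(t - 5)*(t^3 + 6*t^2 + 12*t + 8) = t*(t - 5)*(t + 2)*(t^2 + 4*t + 4) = t*(t - 5)*(t + 2)^2*(t + 2)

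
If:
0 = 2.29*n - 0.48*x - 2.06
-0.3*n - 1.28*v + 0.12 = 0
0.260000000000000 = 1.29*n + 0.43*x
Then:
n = 0.63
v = -0.05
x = -1.29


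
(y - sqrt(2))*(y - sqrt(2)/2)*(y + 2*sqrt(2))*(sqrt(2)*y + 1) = sqrt(2)*y^4 + 2*y^3 - 9*sqrt(2)*y^2/2 - y + 2*sqrt(2)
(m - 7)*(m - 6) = m^2 - 13*m + 42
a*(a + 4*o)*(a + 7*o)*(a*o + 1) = a^4*o + 11*a^3*o^2 + a^3 + 28*a^2*o^3 + 11*a^2*o + 28*a*o^2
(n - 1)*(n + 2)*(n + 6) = n^3 + 7*n^2 + 4*n - 12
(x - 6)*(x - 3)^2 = x^3 - 12*x^2 + 45*x - 54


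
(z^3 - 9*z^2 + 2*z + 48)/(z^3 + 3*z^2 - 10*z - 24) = (z - 8)/(z + 4)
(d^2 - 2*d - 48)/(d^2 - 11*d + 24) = (d + 6)/(d - 3)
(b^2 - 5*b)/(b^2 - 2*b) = (b - 5)/(b - 2)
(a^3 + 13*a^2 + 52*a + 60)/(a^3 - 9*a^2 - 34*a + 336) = (a^2 + 7*a + 10)/(a^2 - 15*a + 56)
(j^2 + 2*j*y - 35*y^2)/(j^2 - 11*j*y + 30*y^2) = (-j - 7*y)/(-j + 6*y)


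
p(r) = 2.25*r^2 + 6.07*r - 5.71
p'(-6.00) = -20.93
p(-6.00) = 38.87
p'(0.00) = 6.07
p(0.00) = -5.71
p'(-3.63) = -10.26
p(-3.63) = 1.90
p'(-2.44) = -4.91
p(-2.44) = -7.13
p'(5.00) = 28.57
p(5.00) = 80.89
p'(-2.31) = -4.32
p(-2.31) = -7.73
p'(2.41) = 16.92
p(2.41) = 21.99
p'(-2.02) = -3.02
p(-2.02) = -8.79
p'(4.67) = 27.08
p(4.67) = 71.71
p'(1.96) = 14.89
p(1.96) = 14.83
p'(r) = 4.5*r + 6.07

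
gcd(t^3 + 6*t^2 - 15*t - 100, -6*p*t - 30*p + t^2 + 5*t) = t + 5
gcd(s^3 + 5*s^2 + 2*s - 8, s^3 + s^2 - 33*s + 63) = 1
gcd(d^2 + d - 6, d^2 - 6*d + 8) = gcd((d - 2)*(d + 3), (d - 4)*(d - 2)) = d - 2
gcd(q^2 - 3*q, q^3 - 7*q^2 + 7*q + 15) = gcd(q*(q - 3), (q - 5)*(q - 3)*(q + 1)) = q - 3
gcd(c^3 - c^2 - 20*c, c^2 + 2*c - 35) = c - 5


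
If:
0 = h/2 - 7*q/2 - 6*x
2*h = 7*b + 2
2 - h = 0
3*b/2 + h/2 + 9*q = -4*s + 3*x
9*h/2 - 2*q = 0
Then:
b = 2/7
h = 2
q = 9/2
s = -2761/224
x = -59/24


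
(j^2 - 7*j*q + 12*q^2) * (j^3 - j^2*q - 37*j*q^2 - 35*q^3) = j^5 - 8*j^4*q - 18*j^3*q^2 + 212*j^2*q^3 - 199*j*q^4 - 420*q^5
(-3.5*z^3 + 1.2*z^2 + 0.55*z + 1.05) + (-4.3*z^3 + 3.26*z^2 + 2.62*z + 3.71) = -7.8*z^3 + 4.46*z^2 + 3.17*z + 4.76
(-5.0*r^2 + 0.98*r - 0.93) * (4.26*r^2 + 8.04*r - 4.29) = -21.3*r^4 - 36.0252*r^3 + 25.3674*r^2 - 11.6814*r + 3.9897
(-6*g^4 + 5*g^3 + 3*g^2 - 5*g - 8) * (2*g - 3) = -12*g^5 + 28*g^4 - 9*g^3 - 19*g^2 - g + 24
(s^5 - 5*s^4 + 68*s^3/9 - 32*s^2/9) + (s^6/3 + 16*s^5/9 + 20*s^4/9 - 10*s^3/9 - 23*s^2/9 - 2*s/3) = s^6/3 + 25*s^5/9 - 25*s^4/9 + 58*s^3/9 - 55*s^2/9 - 2*s/3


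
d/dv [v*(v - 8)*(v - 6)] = 3*v^2 - 28*v + 48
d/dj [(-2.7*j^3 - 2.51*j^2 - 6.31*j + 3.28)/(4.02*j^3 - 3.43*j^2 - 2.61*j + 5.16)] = (-7.105427357601e-15*j^5 + 19.3512*j^4 + 64.8264*j^3 - 96.445*j^2 - 3.4024*j - 23.9988)/(16.1604*j^6 - 27.5772*j^5 - 9.2195*j^4 + 59.391*j^3 - 28.5855*j^2 - 26.9352*j + 26.6256)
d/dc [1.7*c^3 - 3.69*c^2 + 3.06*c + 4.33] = 5.1*c^2 - 7.38*c + 3.06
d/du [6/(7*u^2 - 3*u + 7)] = 6*(3 - 14*u)/(7*u^2 - 3*u + 7)^2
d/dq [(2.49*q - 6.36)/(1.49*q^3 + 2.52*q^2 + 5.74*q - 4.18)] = (-7.4202*q^3 + 22.1544*q^2 + 32.0544*q + 26.0982)/(2.2201*q^6 + 7.5096*q^5 + 23.4556*q^4 + 16.4732*q^3 + 11.8804*q^2 - 47.9864*q + 17.4724)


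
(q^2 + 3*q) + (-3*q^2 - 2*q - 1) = -2*q^2 + q - 1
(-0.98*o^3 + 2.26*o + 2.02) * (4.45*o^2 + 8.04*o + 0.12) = -4.361*o^5 - 7.8792*o^4 + 9.9394*o^3 + 27.1594*o^2 + 16.512*o + 0.2424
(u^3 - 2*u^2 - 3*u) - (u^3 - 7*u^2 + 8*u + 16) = 5*u^2 - 11*u - 16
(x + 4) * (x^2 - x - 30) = x^3 + 3*x^2 - 34*x - 120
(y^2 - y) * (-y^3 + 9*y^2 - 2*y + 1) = -y^5 + 10*y^4 - 11*y^3 + 3*y^2 - y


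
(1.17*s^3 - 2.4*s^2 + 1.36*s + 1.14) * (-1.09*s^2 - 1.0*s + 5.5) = -1.2753*s^5 + 1.446*s^4 + 7.3526*s^3 - 15.8026*s^2 + 6.34*s + 6.27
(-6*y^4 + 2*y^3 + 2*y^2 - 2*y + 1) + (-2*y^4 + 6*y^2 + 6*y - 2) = -8*y^4 + 2*y^3 + 8*y^2 + 4*y - 1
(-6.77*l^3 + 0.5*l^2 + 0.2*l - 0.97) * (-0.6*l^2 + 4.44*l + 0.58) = 4.062*l^5 - 30.3588*l^4 - 1.8266*l^3 + 1.76*l^2 - 4.1908*l - 0.5626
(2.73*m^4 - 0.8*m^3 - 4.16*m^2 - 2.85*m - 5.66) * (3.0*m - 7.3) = 8.19*m^5 - 22.329*m^4 - 6.64*m^3 + 21.818*m^2 + 3.825*m + 41.318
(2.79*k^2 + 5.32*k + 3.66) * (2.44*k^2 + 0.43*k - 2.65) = 6.8076*k^4 + 14.1805*k^3 + 3.8245*k^2 - 12.5242*k - 9.699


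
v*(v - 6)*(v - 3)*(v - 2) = v^4 - 11*v^3 + 36*v^2 - 36*v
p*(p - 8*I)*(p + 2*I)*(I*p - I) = I*p^4 + 6*p^3 - I*p^3 - 6*p^2 + 16*I*p^2 - 16*I*p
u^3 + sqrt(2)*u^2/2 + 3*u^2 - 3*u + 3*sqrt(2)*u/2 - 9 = (u + 3)*(u - sqrt(2))*(u + 3*sqrt(2)/2)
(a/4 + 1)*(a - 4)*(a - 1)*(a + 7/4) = a^4/4 + 3*a^3/16 - 71*a^2/16 - 3*a + 7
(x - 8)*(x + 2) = x^2 - 6*x - 16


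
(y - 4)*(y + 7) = y^2 + 3*y - 28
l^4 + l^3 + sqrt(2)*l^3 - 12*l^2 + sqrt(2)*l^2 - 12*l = l*(l + 1)*(l - 2*sqrt(2))*(l + 3*sqrt(2))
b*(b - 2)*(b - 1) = b^3 - 3*b^2 + 2*b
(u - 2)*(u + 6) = u^2 + 4*u - 12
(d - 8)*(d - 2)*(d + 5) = d^3 - 5*d^2 - 34*d + 80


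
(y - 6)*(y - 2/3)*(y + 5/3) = y^3 - 5*y^2 - 64*y/9 + 20/3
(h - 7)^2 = h^2 - 14*h + 49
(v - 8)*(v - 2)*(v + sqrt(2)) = v^3 - 10*v^2 + sqrt(2)*v^2 - 10*sqrt(2)*v + 16*v + 16*sqrt(2)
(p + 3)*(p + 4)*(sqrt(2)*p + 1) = sqrt(2)*p^3 + p^2 + 7*sqrt(2)*p^2 + 7*p + 12*sqrt(2)*p + 12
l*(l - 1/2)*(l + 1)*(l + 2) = l^4 + 5*l^3/2 + l^2/2 - l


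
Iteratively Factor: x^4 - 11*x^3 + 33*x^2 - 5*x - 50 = (x - 5)*(x^3 - 6*x^2 + 3*x + 10) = (x - 5)*(x + 1)*(x^2 - 7*x + 10) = (x - 5)^2*(x + 1)*(x - 2)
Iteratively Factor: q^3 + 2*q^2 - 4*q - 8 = (q + 2)*(q^2 - 4) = (q + 2)^2*(q - 2)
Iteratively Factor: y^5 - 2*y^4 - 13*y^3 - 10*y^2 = (y - 5)*(y^4 + 3*y^3 + 2*y^2) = y*(y - 5)*(y^3 + 3*y^2 + 2*y) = y*(y - 5)*(y + 1)*(y^2 + 2*y) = y*(y - 5)*(y + 1)*(y + 2)*(y)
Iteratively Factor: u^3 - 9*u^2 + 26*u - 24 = (u - 3)*(u^2 - 6*u + 8) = (u - 3)*(u - 2)*(u - 4)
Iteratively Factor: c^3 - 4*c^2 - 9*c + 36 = (c - 3)*(c^2 - c - 12) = (c - 3)*(c + 3)*(c - 4)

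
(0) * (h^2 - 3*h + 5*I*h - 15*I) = 0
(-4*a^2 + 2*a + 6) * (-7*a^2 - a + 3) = 28*a^4 - 10*a^3 - 56*a^2 + 18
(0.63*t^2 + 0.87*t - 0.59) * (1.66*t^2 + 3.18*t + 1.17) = 1.0458*t^4 + 3.4476*t^3 + 2.5243*t^2 - 0.8583*t - 0.6903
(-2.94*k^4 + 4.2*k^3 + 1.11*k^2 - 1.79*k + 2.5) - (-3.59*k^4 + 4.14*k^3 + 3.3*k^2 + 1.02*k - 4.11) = 0.65*k^4 + 0.0600000000000005*k^3 - 2.19*k^2 - 2.81*k + 6.61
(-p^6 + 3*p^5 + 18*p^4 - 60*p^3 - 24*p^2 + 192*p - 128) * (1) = -p^6 + 3*p^5 + 18*p^4 - 60*p^3 - 24*p^2 + 192*p - 128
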